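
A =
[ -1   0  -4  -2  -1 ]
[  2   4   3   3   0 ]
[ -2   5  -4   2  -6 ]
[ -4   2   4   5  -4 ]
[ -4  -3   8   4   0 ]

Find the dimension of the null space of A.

1

Row reduce to echelon form.
R2 ← R2 + (2)·R1: [0, 4, -5, -1, -2]
R3 ← R3 − (2)·R1: [0, 5, 4, 6, -4]
R4 ← R4 − (4)·R1: [0, 2, 20, 13, 0]
R5 ← R5 − (4)·R1: [0, -3, 24, 12, 4]
R3 ← R3 − (5/4)·R2: [0, 0, 41/4, 29/4, -3/2]
R4 ← R4 − (1/2)·R2: [0, 0, 45/2, 27/2, 1]
R5 ← R5 + (3/4)·R2: [0, 0, 81/4, 45/4, 5/2]
R4 ← R4 − (90/41)·R3: [0, 0, 0, -99/41, 176/41]
R5 ← R5 − (81/41)·R3: [0, 0, 0, -126/41, 224/41]
R5 ← R5 − (14/11)·R4: [0, 0, 0, 0, 0]
4 nonzero rows, so rank(A) = 4.
A has 5 columns; by rank–nullity, nullity = 5 − 4 = 1.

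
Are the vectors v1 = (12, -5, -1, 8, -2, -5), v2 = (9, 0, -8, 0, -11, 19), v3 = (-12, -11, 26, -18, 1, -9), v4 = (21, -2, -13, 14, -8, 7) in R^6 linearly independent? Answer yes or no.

no

Form the matrix with these vectors as rows and row reduce.
R2 ← R2 − (3/4)·R1: [0, 15/4, -29/4, -6, -19/2, 91/4]
R3 ← R3 + R1: [0, -16, 25, -10, -1, -14]
R4 ← R4 − (7/4)·R1: [0, 27/4, -45/4, 0, -9/2, 63/4]
R3 ← R3 + (64/15)·R2: [0, 0, -89/15, -178/5, -623/15, 1246/15]
R4 ← R4 − (9/5)·R2: [0, 0, 9/5, 54/5, 63/5, -126/5]
R4 ← R4 + (27/89)·R3: [0, 0, 0, 0, 0, 0]
3 nonzero rows, so the 4 vectors span a space of dimension 3.
Since 3 < 4, the vectors are linearly dependent.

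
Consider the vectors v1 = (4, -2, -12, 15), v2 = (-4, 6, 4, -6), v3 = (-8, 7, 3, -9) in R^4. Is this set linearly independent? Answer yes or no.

Form the matrix with these vectors as rows and row reduce.
R2 ← R2 + R1: [0, 4, -8, 9]
R3 ← R3 + (2)·R1: [0, 3, -21, 21]
R3 ← R3 − (3/4)·R2: [0, 0, -15, 57/4]
3 nonzero rows, so the 3 vectors span a space of dimension 3.
Since 3 = 3, the vectors are linearly independent.

yes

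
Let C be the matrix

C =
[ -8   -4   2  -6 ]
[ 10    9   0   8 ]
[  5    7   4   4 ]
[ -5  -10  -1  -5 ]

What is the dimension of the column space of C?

Row reduce to echelon form.
R2 ← R2 + (5/4)·R1: [0, 4, 5/2, 1/2]
R3 ← R3 + (5/8)·R1: [0, 9/2, 21/4, 1/4]
R4 ← R4 − (5/8)·R1: [0, -15/2, -9/4, -5/4]
R3 ← R3 − (9/8)·R2: [0, 0, 39/16, -5/16]
R4 ← R4 + (15/8)·R2: [0, 0, 39/16, -5/16]
R4 ← R4 − R3: [0, 0, 0, 0]
Echelon form has 3 nonzero rows, so rank(C) = 3.
The column space has dimension equal to the rank: 3.

3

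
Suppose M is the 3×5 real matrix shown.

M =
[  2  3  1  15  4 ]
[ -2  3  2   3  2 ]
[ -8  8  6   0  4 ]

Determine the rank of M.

2

Row reduce to echelon form.
R2 ← R2 + R1: [0, 6, 3, 18, 6]
R3 ← R3 + (4)·R1: [0, 20, 10, 60, 20]
R3 ← R3 − (10/3)·R2: [0, 0, 0, 0, 0]
Echelon form has 2 nonzero rows, so rank(M) = 2.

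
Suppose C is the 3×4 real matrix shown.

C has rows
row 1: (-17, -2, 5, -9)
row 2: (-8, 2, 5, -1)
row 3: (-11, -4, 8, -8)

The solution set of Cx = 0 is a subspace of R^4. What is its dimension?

1

Row reduce to echelon form.
R2 ← R2 − (8/17)·R1: [0, 50/17, 45/17, 55/17]
R3 ← R3 − (11/17)·R1: [0, -46/17, 81/17, -37/17]
R3 ← R3 + (23/25)·R2: [0, 0, 36/5, 4/5]
3 nonzero rows, so rank(C) = 3.
C has 4 columns; by rank–nullity, nullity = 4 − 3 = 1.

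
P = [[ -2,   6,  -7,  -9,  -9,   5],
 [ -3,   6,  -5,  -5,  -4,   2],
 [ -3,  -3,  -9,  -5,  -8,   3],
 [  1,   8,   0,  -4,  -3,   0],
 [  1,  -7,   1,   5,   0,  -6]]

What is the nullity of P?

Row reduce to echelon form.
R2 ← R2 − (3/2)·R1: [0, -3, 11/2, 17/2, 19/2, -11/2]
R3 ← R3 − (3/2)·R1: [0, -12, 3/2, 17/2, 11/2, -9/2]
R4 ← R4 + (1/2)·R1: [0, 11, -7/2, -17/2, -15/2, 5/2]
R5 ← R5 + (1/2)·R1: [0, -4, -5/2, 1/2, -9/2, -7/2]
R3 ← R3 − (4)·R2: [0, 0, -41/2, -51/2, -65/2, 35/2]
R4 ← R4 + (11/3)·R2: [0, 0, 50/3, 68/3, 82/3, -53/3]
R5 ← R5 − (4/3)·R2: [0, 0, -59/6, -65/6, -103/6, 23/6]
R4 ← R4 + (100/123)·R3: [0, 0, 0, 238/123, 112/123, -141/41]
R5 ← R5 − (59/123)·R3: [0, 0, 0, 172/123, -194/123, -187/41]
R5 ← R5 − (86/119)·R4: [0, 0, 0, 0, -38/17, -247/119]
5 nonzero rows, so rank(P) = 5.
P has 6 columns; by rank–nullity, nullity = 6 − 5 = 1.

1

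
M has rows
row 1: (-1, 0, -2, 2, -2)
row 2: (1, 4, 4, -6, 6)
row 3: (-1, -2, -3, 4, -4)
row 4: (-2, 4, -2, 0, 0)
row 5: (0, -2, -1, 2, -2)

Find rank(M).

Row reduce to echelon form.
R2 ← R2 + R1: [0, 4, 2, -4, 4]
R3 ← R3 − R1: [0, -2, -1, 2, -2]
R4 ← R4 − (2)·R1: [0, 4, 2, -4, 4]
R3 ← R3 + (1/2)·R2: [0, 0, 0, 0, 0]
R4 ← R4 − R2: [0, 0, 0, 0, 0]
R5 ← R5 + (1/2)·R2: [0, 0, 0, 0, 0]
Echelon form has 2 nonzero rows, so rank(M) = 2.

2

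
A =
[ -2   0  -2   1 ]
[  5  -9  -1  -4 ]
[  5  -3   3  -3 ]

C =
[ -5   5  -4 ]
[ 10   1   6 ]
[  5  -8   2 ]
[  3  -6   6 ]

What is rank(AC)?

2

First compute AC:
[[  3,   0,  10],
 [-132,  48, -100],
 [-49,  16, -50]]
Now row reduce the product.
R2 ← R2 + (44)·R1: [0, 48, 340]
R3 ← R3 + (49/3)·R1: [0, 16, 340/3]
R3 ← R3 − (1/3)·R2: [0, 0, 0]
2 nonzero rows, so rank(AC) = 2.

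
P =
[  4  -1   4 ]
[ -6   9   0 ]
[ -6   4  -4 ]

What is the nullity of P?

Row reduce to echelon form.
R2 ← R2 + (3/2)·R1: [0, 15/2, 6]
R3 ← R3 + (3/2)·R1: [0, 5/2, 2]
R3 ← R3 − (1/3)·R2: [0, 0, 0]
2 nonzero rows, so rank(P) = 2.
P has 3 columns; by rank–nullity, nullity = 3 − 2 = 1.

1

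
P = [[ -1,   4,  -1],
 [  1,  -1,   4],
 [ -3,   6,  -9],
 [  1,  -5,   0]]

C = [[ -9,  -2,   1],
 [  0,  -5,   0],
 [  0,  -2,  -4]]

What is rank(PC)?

First compute PC:
[[  9, -16,   3],
 [ -9,  -5, -15],
 [ 27,  -6,  33],
 [ -9,  23,   1]]
Now row reduce the product.
R2 ← R2 + R1: [0, -21, -12]
R3 ← R3 − (3)·R1: [0, 42, 24]
R4 ← R4 + R1: [0, 7, 4]
R3 ← R3 + (2)·R2: [0, 0, 0]
R4 ← R4 + (1/3)·R2: [0, 0, 0]
2 nonzero rows, so rank(PC) = 2.

2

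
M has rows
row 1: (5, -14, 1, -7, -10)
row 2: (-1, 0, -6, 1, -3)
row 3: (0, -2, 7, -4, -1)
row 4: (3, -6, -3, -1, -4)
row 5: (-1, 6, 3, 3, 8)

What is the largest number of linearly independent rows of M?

Row reduce to echelon form.
R2 ← R2 + (1/5)·R1: [0, -14/5, -29/5, -2/5, -5]
R4 ← R4 − (3/5)·R1: [0, 12/5, -18/5, 16/5, 2]
R5 ← R5 + (1/5)·R1: [0, 16/5, 16/5, 8/5, 6]
R3 ← R3 − (5/7)·R2: [0, 0, 78/7, -26/7, 18/7]
R4 ← R4 + (6/7)·R2: [0, 0, -60/7, 20/7, -16/7]
R5 ← R5 + (8/7)·R2: [0, 0, -24/7, 8/7, 2/7]
R4 ← R4 + (10/13)·R3: [0, 0, 0, 0, -4/13]
R5 ← R5 + (4/13)·R3: [0, 0, 0, 0, 14/13]
R5 ← R5 + (7/2)·R4: [0, 0, 0, 0, 0]
Echelon form has 4 nonzero rows, so rank(M) = 4.
The rank gives the maximum number of linearly independent rows: 4.

4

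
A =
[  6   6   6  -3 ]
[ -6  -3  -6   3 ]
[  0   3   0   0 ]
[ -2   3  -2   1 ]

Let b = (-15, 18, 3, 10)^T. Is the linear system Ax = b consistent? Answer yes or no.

Row reduce the augmented matrix [A | b].
R2 ← R2 + R1: [0, 3, 0, 0, 3]
R4 ← R4 + (1/3)·R1: [0, 5, 0, 0, 5]
R3 ← R3 − R2: [0, 0, 0, 0, 0]
R4 ← R4 − (5/3)·R2: [0, 0, 0, 0, 0]
The echelon form has 2 nonzero rows, and every pivot lies in the first 4 columns, so rank(A) = rank([A|b]) = 2.
The system is consistent.

yes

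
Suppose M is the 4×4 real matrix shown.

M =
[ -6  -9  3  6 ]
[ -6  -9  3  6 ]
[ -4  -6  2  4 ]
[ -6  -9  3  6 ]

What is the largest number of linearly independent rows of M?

Row reduce to echelon form.
R2 ← R2 − R1: [0, 0, 0, 0]
R3 ← R3 − (2/3)·R1: [0, 0, 0, 0]
R4 ← R4 − R1: [0, 0, 0, 0]
Echelon form has 1 nonzero row, so rank(M) = 1.
The rank gives the maximum number of linearly independent rows: 1.

1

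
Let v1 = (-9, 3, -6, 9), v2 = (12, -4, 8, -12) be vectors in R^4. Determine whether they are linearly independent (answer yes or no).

no

Form the matrix with these vectors as rows and row reduce.
R2 ← R2 + (4/3)·R1: [0, 0, 0, 0]
1 nonzero row, so the 2 vectors span a space of dimension 1.
Since 1 < 2, the vectors are linearly dependent.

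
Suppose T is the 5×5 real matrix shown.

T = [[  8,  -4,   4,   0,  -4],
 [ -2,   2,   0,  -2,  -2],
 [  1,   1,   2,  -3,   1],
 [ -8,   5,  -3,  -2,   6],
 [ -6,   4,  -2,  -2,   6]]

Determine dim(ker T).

Row reduce to echelon form.
R2 ← R2 + (1/4)·R1: [0, 1, 1, -2, -3]
R3 ← R3 − (1/8)·R1: [0, 3/2, 3/2, -3, 3/2]
R4 ← R4 + R1: [0, 1, 1, -2, 2]
R5 ← R5 + (3/4)·R1: [0, 1, 1, -2, 3]
R3 ← R3 − (3/2)·R2: [0, 0, 0, 0, 6]
R4 ← R4 − R2: [0, 0, 0, 0, 5]
R5 ← R5 − R2: [0, 0, 0, 0, 6]
R4 ← R4 − (5/6)·R3: [0, 0, 0, 0, 0]
R5 ← R5 − R3: [0, 0, 0, 0, 0]
3 nonzero rows, so rank(T) = 3.
T has 5 columns; by rank–nullity, nullity = 5 − 3 = 2.

2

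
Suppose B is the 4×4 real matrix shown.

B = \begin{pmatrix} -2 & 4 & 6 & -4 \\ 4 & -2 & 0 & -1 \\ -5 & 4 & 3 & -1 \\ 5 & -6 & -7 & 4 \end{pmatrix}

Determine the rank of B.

Row reduce to echelon form.
R2 ← R2 + (2)·R1: [0, 6, 12, -9]
R3 ← R3 − (5/2)·R1: [0, -6, -12, 9]
R4 ← R4 + (5/2)·R1: [0, 4, 8, -6]
R3 ← R3 + R2: [0, 0, 0, 0]
R4 ← R4 − (2/3)·R2: [0, 0, 0, 0]
Echelon form has 2 nonzero rows, so rank(B) = 2.

2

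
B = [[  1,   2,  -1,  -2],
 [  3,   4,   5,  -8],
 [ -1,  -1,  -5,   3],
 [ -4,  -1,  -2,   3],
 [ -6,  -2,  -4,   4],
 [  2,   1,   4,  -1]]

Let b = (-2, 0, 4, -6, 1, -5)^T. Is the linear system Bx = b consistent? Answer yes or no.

Row reduce the augmented matrix [B | b].
R2 ← R2 − (3)·R1: [0, -2, 8, -2, 6]
R3 ← R3 + R1: [0, 1, -6, 1, 2]
R4 ← R4 + (4)·R1: [0, 7, -6, -5, -14]
R5 ← R5 + (6)·R1: [0, 10, -10, -8, -11]
R6 ← R6 − (2)·R1: [0, -3, 6, 3, -1]
R3 ← R3 + (1/2)·R2: [0, 0, -2, 0, 5]
R4 ← R4 + (7/2)·R2: [0, 0, 22, -12, 7]
R5 ← R5 + (5)·R2: [0, 0, 30, -18, 19]
R6 ← R6 − (3/2)·R2: [0, 0, -6, 6, -10]
R4 ← R4 + (11)·R3: [0, 0, 0, -12, 62]
R5 ← R5 + (15)·R3: [0, 0, 0, -18, 94]
R6 ← R6 − (3)·R3: [0, 0, 0, 6, -25]
R5 ← R5 − (3/2)·R4: [0, 0, 0, 0, 1]
R6 ← R6 + (1/2)·R4: [0, 0, 0, 0, 6]
R6 ← R6 − (6)·R5: [0, 0, 0, 0, 0]
The echelon form has 5 nonzero rows; the last pivot sits in the augmented column, so rank(B) = 4 but rank([B|b]) = 5.
Since the ranks differ, the system is inconsistent.

no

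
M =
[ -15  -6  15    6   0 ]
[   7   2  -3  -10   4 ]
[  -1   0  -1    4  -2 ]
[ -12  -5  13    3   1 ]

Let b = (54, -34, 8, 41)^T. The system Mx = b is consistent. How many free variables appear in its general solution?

3

Row reduce the augmented matrix [M | b].
R2 ← R2 + (7/15)·R1: [0, -4/5, 4, -36/5, 4, -44/5]
R3 ← R3 − (1/15)·R1: [0, 2/5, -2, 18/5, -2, 22/5]
R4 ← R4 − (4/5)·R1: [0, -1/5, 1, -9/5, 1, -11/5]
R3 ← R3 + (1/2)·R2: [0, 0, 0, 0, 0, 0]
R4 ← R4 − (1/4)·R2: [0, 0, 0, 0, 0, 0]
The echelon form has 2 nonzero rows, and every pivot lies in the first 5 columns, so rank(M) = rank([M|b]) = 2.
The system is consistent.
Free variables = (unknowns) − (rank) = 5 − 2 = 3.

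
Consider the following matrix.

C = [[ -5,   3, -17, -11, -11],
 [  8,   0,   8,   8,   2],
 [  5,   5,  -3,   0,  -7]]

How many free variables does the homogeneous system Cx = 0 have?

2

Row reduce to echelon form.
R2 ← R2 + (8/5)·R1: [0, 24/5, -96/5, -48/5, -78/5]
R3 ← R3 + R1: [0, 8, -20, -11, -18]
R3 ← R3 − (5/3)·R2: [0, 0, 12, 5, 8]
3 nonzero rows, so rank(C) = 3.
C has 5 columns; by rank–nullity, nullity = 5 − 3 = 2.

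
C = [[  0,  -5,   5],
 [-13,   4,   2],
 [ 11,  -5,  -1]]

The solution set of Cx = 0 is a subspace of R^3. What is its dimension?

Row reduce to echelon form.
Swap R1 ↔ R2
R3 ← R3 + (11/13)·R1: [0, -21/13, 9/13]
R3 ← R3 − (21/65)·R2: [0, 0, -12/13]
3 nonzero rows, so rank(C) = 3.
C has 3 columns; by rank–nullity, nullity = 3 − 3 = 0.

0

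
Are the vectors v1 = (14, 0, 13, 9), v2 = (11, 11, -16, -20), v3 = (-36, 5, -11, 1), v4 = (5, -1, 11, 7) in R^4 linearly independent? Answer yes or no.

Form the matrix with these vectors as rows and row reduce.
R2 ← R2 − (11/14)·R1: [0, 11, -367/14, -379/14]
R3 ← R3 + (18/7)·R1: [0, 5, 157/7, 169/7]
R4 ← R4 − (5/14)·R1: [0, -1, 89/14, 53/14]
R3 ← R3 − (5/11)·R2: [0, 0, 5289/154, 5613/154]
R4 ← R4 + (1/11)·R2: [0, 0, 306/77, 102/77]
R4 ← R4 − (204/1763)·R3: [0, 0, 0, -5100/1763]
4 nonzero rows, so the 4 vectors span a space of dimension 4.
Since 4 = 4, the vectors are linearly independent.

yes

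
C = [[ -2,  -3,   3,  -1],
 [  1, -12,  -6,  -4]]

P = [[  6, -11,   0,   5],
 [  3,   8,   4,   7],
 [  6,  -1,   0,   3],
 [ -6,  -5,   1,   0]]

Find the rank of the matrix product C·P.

2

First compute CP:
[[  3,   0, -13, -22],
 [-42, -81, -52, -97]]
Now row reduce the product.
R2 ← R2 + (14)·R1: [0, -81, -234, -405]
2 nonzero rows, so rank(CP) = 2.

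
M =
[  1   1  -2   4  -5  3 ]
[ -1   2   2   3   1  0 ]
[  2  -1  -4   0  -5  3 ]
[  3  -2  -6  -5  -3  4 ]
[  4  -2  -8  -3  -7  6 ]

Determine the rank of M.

3

Row reduce to echelon form.
R2 ← R2 + R1: [0, 3, 0, 7, -4, 3]
R3 ← R3 − (2)·R1: [0, -3, 0, -8, 5, -3]
R4 ← R4 − (3)·R1: [0, -5, 0, -17, 12, -5]
R5 ← R5 − (4)·R1: [0, -6, 0, -19, 13, -6]
R3 ← R3 + R2: [0, 0, 0, -1, 1, 0]
R4 ← R4 + (5/3)·R2: [0, 0, 0, -16/3, 16/3, 0]
R5 ← R5 + (2)·R2: [0, 0, 0, -5, 5, 0]
R4 ← R4 − (16/3)·R3: [0, 0, 0, 0, 0, 0]
R5 ← R5 − (5)·R3: [0, 0, 0, 0, 0, 0]
Echelon form has 3 nonzero rows, so rank(M) = 3.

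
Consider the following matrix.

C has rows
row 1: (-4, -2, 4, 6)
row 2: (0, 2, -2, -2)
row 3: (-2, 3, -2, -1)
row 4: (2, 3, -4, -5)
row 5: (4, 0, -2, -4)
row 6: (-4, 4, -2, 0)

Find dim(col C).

Row reduce to echelon form.
R3 ← R3 − (1/2)·R1: [0, 4, -4, -4]
R4 ← R4 + (1/2)·R1: [0, 2, -2, -2]
R5 ← R5 + R1: [0, -2, 2, 2]
R6 ← R6 − R1: [0, 6, -6, -6]
R3 ← R3 − (2)·R2: [0, 0, 0, 0]
R4 ← R4 − R2: [0, 0, 0, 0]
R5 ← R5 + R2: [0, 0, 0, 0]
R6 ← R6 − (3)·R2: [0, 0, 0, 0]
Echelon form has 2 nonzero rows, so rank(C) = 2.
The column space has dimension equal to the rank: 2.

2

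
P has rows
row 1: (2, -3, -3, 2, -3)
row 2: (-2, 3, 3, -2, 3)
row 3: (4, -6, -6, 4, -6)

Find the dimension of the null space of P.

Row reduce to echelon form.
R2 ← R2 + R1: [0, 0, 0, 0, 0]
R3 ← R3 − (2)·R1: [0, 0, 0, 0, 0]
1 nonzero row, so rank(P) = 1.
P has 5 columns; by rank–nullity, nullity = 5 − 1 = 4.

4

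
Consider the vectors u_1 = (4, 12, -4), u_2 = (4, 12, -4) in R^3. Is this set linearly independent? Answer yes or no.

no

Form the matrix with these vectors as rows and row reduce.
R2 ← R2 − R1: [0, 0, 0]
1 nonzero row, so the 2 vectors span a space of dimension 1.
Since 1 < 2, the vectors are linearly dependent.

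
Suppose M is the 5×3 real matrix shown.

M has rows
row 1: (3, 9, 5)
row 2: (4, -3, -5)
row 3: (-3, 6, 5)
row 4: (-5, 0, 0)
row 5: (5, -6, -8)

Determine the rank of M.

Row reduce to echelon form.
R2 ← R2 − (4/3)·R1: [0, -15, -35/3]
R3 ← R3 + R1: [0, 15, 10]
R4 ← R4 + (5/3)·R1: [0, 15, 25/3]
R5 ← R5 − (5/3)·R1: [0, -21, -49/3]
R3 ← R3 + R2: [0, 0, -5/3]
R4 ← R4 + R2: [0, 0, -10/3]
R5 ← R5 − (7/5)·R2: [0, 0, 0]
R4 ← R4 − (2)·R3: [0, 0, 0]
Echelon form has 3 nonzero rows, so rank(M) = 3.

3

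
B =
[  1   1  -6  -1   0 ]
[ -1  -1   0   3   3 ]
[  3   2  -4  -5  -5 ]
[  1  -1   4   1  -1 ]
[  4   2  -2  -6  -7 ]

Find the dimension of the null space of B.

2

Row reduce to echelon form.
R2 ← R2 + R1: [0, 0, -6, 2, 3]
R3 ← R3 − (3)·R1: [0, -1, 14, -2, -5]
R4 ← R4 − R1: [0, -2, 10, 2, -1]
R5 ← R5 − (4)·R1: [0, -2, 22, -2, -7]
Swap R2 ↔ R3
R4 ← R4 − (2)·R2: [0, 0, -18, 6, 9]
R5 ← R5 − (2)·R2: [0, 0, -6, 2, 3]
R4 ← R4 − (3)·R3: [0, 0, 0, 0, 0]
R5 ← R5 − R3: [0, 0, 0, 0, 0]
3 nonzero rows, so rank(B) = 3.
B has 5 columns; by rank–nullity, nullity = 5 − 3 = 2.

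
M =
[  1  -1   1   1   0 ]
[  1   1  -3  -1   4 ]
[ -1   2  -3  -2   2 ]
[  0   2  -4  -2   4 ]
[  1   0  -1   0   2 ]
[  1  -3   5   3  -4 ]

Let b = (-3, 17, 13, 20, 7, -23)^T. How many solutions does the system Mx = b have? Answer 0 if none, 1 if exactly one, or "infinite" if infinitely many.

Row reduce the augmented matrix [M | b].
R2 ← R2 − R1: [0, 2, -4, -2, 4, 20]
R3 ← R3 + R1: [0, 1, -2, -1, 2, 10]
R5 ← R5 − R1: [0, 1, -2, -1, 2, 10]
R6 ← R6 − R1: [0, -2, 4, 2, -4, -20]
R3 ← R3 − (1/2)·R2: [0, 0, 0, 0, 0, 0]
R4 ← R4 − R2: [0, 0, 0, 0, 0, 0]
R5 ← R5 − (1/2)·R2: [0, 0, 0, 0, 0, 0]
R6 ← R6 + R2: [0, 0, 0, 0, 0, 0]
The echelon form has 2 nonzero rows, and every pivot lies in the first 5 columns, so rank(M) = rank([M|b]) = 2.
The system is consistent.
rank = 2 < 5 unknowns, so there are infinitely many solutions.

infinite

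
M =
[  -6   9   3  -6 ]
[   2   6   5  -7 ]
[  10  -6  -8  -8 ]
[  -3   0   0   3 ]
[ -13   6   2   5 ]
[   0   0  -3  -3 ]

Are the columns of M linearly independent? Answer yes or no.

Row reduce M to echelon form.
R2 ← R2 + (1/3)·R1: [0, 9, 6, -9]
R3 ← R3 + (5/3)·R1: [0, 9, -3, -18]
R4 ← R4 − (1/2)·R1: [0, -9/2, -3/2, 6]
R5 ← R5 − (13/6)·R1: [0, -27/2, -9/2, 18]
R3 ← R3 − R2: [0, 0, -9, -9]
R4 ← R4 + (1/2)·R2: [0, 0, 3/2, 3/2]
R5 ← R5 + (3/2)·R2: [0, 0, 9/2, 9/2]
R4 ← R4 + (1/6)·R3: [0, 0, 0, 0]
R5 ← R5 + (1/2)·R3: [0, 0, 0, 0]
R6 ← R6 − (1/3)·R3: [0, 0, 0, 0]
3 pivots among 4 columns.
Only 3 < 4 pivot columns, so the columns are linearly dependent.

no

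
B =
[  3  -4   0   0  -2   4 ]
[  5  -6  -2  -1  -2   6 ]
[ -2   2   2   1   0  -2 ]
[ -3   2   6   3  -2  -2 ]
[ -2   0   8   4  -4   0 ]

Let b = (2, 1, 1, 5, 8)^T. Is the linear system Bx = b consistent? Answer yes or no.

Row reduce the augmented matrix [B | b].
R2 ← R2 − (5/3)·R1: [0, 2/3, -2, -1, 4/3, -2/3, -7/3]
R3 ← R3 + (2/3)·R1: [0, -2/3, 2, 1, -4/3, 2/3, 7/3]
R4 ← R4 + R1: [0, -2, 6, 3, -4, 2, 7]
R5 ← R5 + (2/3)·R1: [0, -8/3, 8, 4, -16/3, 8/3, 28/3]
R3 ← R3 + R2: [0, 0, 0, 0, 0, 0, 0]
R4 ← R4 + (3)·R2: [0, 0, 0, 0, 0, 0, 0]
R5 ← R5 + (4)·R2: [0, 0, 0, 0, 0, 0, 0]
The echelon form has 2 nonzero rows, and every pivot lies in the first 6 columns, so rank(B) = rank([B|b]) = 2.
The system is consistent.

yes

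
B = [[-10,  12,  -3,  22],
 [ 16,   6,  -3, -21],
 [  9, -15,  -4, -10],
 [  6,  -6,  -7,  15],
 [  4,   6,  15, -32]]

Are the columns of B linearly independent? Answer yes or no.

yes

Row reduce B to echelon form.
R2 ← R2 + (8/5)·R1: [0, 126/5, -39/5, 71/5]
R3 ← R3 + (9/10)·R1: [0, -21/5, -67/10, 49/5]
R4 ← R4 + (3/5)·R1: [0, 6/5, -44/5, 141/5]
R5 ← R5 + (2/5)·R1: [0, 54/5, 69/5, -116/5]
R3 ← R3 + (1/6)·R2: [0, 0, -8, 73/6]
R4 ← R4 − (1/21)·R2: [0, 0, -59/7, 578/21]
R5 ← R5 − (3/7)·R2: [0, 0, 120/7, -205/7]
R4 ← R4 − (59/56)·R3: [0, 0, 0, 1647/112]
R5 ← R5 + (15/7)·R3: [0, 0, 0, -45/14]
R5 ← R5 + (40/183)·R4: [0, 0, 0, 0]
4 pivots among 4 columns.
Every column is a pivot column, so the columns are linearly independent.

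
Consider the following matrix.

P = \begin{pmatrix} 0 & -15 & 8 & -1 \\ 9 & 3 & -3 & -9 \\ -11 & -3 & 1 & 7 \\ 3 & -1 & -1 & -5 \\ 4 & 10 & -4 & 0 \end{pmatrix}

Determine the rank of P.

3

Row reduce to echelon form.
Swap R1 ↔ R2
R3 ← R3 + (11/9)·R1: [0, 2/3, -8/3, -4]
R4 ← R4 − (1/3)·R1: [0, -2, 0, -2]
R5 ← R5 − (4/9)·R1: [0, 26/3, -8/3, 4]
R3 ← R3 + (2/45)·R2: [0, 0, -104/45, -182/45]
R4 ← R4 − (2/15)·R2: [0, 0, -16/15, -28/15]
R5 ← R5 + (26/45)·R2: [0, 0, 88/45, 154/45]
R4 ← R4 − (6/13)·R3: [0, 0, 0, 0]
R5 ← R5 + (11/13)·R3: [0, 0, 0, 0]
Echelon form has 3 nonzero rows, so rank(P) = 3.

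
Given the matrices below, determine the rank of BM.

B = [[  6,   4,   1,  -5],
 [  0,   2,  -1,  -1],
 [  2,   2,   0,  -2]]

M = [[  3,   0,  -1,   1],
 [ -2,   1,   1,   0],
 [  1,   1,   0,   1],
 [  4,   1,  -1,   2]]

First compute BM:
[[ -9,   0,   3,  -3],
 [ -9,   0,   3,  -3],
 [ -6,   0,   2,  -2]]
Now row reduce the product.
R2 ← R2 − R1: [0, 0, 0, 0]
R3 ← R3 − (2/3)·R1: [0, 0, 0, 0]
1 nonzero row, so rank(BM) = 1.

1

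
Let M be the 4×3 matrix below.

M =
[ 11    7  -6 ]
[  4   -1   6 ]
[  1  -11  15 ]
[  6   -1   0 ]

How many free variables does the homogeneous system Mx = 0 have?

Row reduce to echelon form.
R2 ← R2 − (4/11)·R1: [0, -39/11, 90/11]
R3 ← R3 − (1/11)·R1: [0, -128/11, 171/11]
R4 ← R4 − (6/11)·R1: [0, -53/11, 36/11]
R3 ← R3 − (128/39)·R2: [0, 0, -147/13]
R4 ← R4 − (53/39)·R2: [0, 0, -102/13]
R4 ← R4 − (34/49)·R3: [0, 0, 0]
3 nonzero rows, so rank(M) = 3.
M has 3 columns; by rank–nullity, nullity = 3 − 3 = 0.

0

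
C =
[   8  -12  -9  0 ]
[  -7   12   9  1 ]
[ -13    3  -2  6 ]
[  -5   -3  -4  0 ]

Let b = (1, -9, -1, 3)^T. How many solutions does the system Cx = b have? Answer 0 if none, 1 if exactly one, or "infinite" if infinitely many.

Row reduce the augmented matrix [C | b].
R2 ← R2 + (7/8)·R1: [0, 3/2, 9/8, 1, -65/8]
R3 ← R3 + (13/8)·R1: [0, -33/2, -133/8, 6, 5/8]
R4 ← R4 + (5/8)·R1: [0, -21/2, -77/8, 0, 29/8]
R3 ← R3 + (11)·R2: [0, 0, -17/4, 17, -355/4]
R4 ← R4 + (7)·R2: [0, 0, -7/4, 7, -213/4]
R4 ← R4 − (7/17)·R3: [0, 0, 0, 0, -284/17]
The echelon form has 4 nonzero rows; the last pivot sits in the augmented column, so rank(C) = 3 but rank([C|b]) = 4.
Since the ranks differ, the system is inconsistent.
It has no solutions.

0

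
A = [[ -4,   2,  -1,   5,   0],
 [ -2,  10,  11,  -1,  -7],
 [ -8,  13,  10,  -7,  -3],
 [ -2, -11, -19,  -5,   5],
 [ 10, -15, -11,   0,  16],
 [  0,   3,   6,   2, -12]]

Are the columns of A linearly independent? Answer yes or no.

Row reduce A to echelon form.
R2 ← R2 − (1/2)·R1: [0, 9, 23/2, -7/2, -7]
R3 ← R3 − (2)·R1: [0, 9, 12, -17, -3]
R4 ← R4 − (1/2)·R1: [0, -12, -37/2, -15/2, 5]
R5 ← R5 + (5/2)·R1: [0, -10, -27/2, 25/2, 16]
R3 ← R3 − R2: [0, 0, 1/2, -27/2, 4]
R4 ← R4 + (4/3)·R2: [0, 0, -19/6, -73/6, -13/3]
R5 ← R5 + (10/9)·R2: [0, 0, -13/18, 155/18, 74/9]
R6 ← R6 − (1/3)·R2: [0, 0, 13/6, 19/6, -29/3]
R4 ← R4 + (19/3)·R3: [0, 0, 0, -293/3, 21]
R5 ← R5 + (13/9)·R3: [0, 0, 0, -98/9, 14]
R6 ← R6 − (13/3)·R3: [0, 0, 0, 185/3, -27]
R5 ← R5 − (98/879)·R4: [0, 0, 0, 0, 3416/293]
R6 ← R6 + (185/293)·R4: [0, 0, 0, 0, -4026/293]
R6 ← R6 + (33/28)·R5: [0, 0, 0, 0, 0]
5 pivots among 5 columns.
Every column is a pivot column, so the columns are linearly independent.

yes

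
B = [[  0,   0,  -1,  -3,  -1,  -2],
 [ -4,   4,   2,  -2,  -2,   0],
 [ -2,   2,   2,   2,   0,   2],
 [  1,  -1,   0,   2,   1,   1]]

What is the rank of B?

2

Row reduce to echelon form.
Swap R1 ↔ R2
R3 ← R3 − (1/2)·R1: [0, 0, 1, 3, 1, 2]
R4 ← R4 + (1/4)·R1: [0, 0, 1/2, 3/2, 1/2, 1]
R3 ← R3 + R2: [0, 0, 0, 0, 0, 0]
R4 ← R4 + (1/2)·R2: [0, 0, 0, 0, 0, 0]
Echelon form has 2 nonzero rows, so rank(B) = 2.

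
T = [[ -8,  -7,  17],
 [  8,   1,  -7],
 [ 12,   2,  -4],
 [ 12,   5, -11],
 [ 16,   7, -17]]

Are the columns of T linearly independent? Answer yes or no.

yes

Row reduce T to echelon form.
R2 ← R2 + R1: [0, -6, 10]
R3 ← R3 + (3/2)·R1: [0, -17/2, 43/2]
R4 ← R4 + (3/2)·R1: [0, -11/2, 29/2]
R5 ← R5 + (2)·R1: [0, -7, 17]
R3 ← R3 − (17/12)·R2: [0, 0, 22/3]
R4 ← R4 − (11/12)·R2: [0, 0, 16/3]
R5 ← R5 − (7/6)·R2: [0, 0, 16/3]
R4 ← R4 − (8/11)·R3: [0, 0, 0]
R5 ← R5 − (8/11)·R3: [0, 0, 0]
3 pivots among 3 columns.
Every column is a pivot column, so the columns are linearly independent.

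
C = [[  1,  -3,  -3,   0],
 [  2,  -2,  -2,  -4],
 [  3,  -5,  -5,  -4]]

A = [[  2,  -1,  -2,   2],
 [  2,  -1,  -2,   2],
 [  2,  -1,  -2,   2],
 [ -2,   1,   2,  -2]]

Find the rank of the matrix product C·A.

First compute CA:
[[-10,   5,  10, -10],
 [  4,  -2,  -4,   4],
 [ -6,   3,   6,  -6]]
Now row reduce the product.
R2 ← R2 + (2/5)·R1: [0, 0, 0, 0]
R3 ← R3 − (3/5)·R1: [0, 0, 0, 0]
1 nonzero row, so rank(CA) = 1.

1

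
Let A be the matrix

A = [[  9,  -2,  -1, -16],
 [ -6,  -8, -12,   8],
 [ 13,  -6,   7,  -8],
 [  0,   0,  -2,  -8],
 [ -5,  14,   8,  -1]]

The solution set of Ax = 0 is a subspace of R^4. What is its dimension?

Row reduce to echelon form.
R2 ← R2 + (2/3)·R1: [0, -28/3, -38/3, -8/3]
R3 ← R3 − (13/9)·R1: [0, -28/9, 76/9, 136/9]
R5 ← R5 + (5/9)·R1: [0, 116/9, 67/9, -89/9]
R3 ← R3 − (1/3)·R2: [0, 0, 38/3, 16]
R5 ← R5 + (29/21)·R2: [0, 0, -211/21, -95/7]
R4 ← R4 + (3/19)·R3: [0, 0, 0, -104/19]
R5 ← R5 + (211/266)·R3: [0, 0, 0, -117/133]
R5 ← R5 − (9/56)·R4: [0, 0, 0, 0]
4 nonzero rows, so rank(A) = 4.
A has 4 columns; by rank–nullity, nullity = 4 − 4 = 0.

0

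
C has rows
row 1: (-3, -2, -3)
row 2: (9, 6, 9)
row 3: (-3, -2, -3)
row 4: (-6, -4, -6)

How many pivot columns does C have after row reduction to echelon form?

1

Row reduce to echelon form.
R2 ← R2 + (3)·R1: [0, 0, 0]
R3 ← R3 − R1: [0, 0, 0]
R4 ← R4 − (2)·R1: [0, 0, 0]
Echelon form has 1 nonzero row, so rank(C) = 1.
Each nonzero row contributes one pivot column: 1 pivot columns.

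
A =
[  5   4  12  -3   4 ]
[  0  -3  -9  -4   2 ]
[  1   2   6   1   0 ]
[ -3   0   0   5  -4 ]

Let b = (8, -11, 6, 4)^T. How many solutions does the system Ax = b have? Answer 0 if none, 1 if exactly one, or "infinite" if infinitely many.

infinite

Row reduce the augmented matrix [A | b].
R3 ← R3 − (1/5)·R1: [0, 6/5, 18/5, 8/5, -4/5, 22/5]
R4 ← R4 + (3/5)·R1: [0, 12/5, 36/5, 16/5, -8/5, 44/5]
R3 ← R3 + (2/5)·R2: [0, 0, 0, 0, 0, 0]
R4 ← R4 + (4/5)·R2: [0, 0, 0, 0, 0, 0]
The echelon form has 2 nonzero rows, and every pivot lies in the first 5 columns, so rank(A) = rank([A|b]) = 2.
The system is consistent.
rank = 2 < 5 unknowns, so there are infinitely many solutions.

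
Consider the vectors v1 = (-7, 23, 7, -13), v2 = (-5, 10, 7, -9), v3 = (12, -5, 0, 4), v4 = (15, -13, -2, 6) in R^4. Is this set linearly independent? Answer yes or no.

yes

Form the matrix with these vectors as rows and row reduce.
R2 ← R2 − (5/7)·R1: [0, -45/7, 2, 2/7]
R3 ← R3 + (12/7)·R1: [0, 241/7, 12, -128/7]
R4 ← R4 + (15/7)·R1: [0, 254/7, 13, -153/7]
R3 ← R3 + (241/45)·R2: [0, 0, 1022/45, -754/45]
R4 ← R4 + (254/45)·R2: [0, 0, 1093/45, -911/45]
R4 ← R4 − (1093/1022)·R3: [0, 0, 0, -1188/511]
4 nonzero rows, so the 4 vectors span a space of dimension 4.
Since 4 = 4, the vectors are linearly independent.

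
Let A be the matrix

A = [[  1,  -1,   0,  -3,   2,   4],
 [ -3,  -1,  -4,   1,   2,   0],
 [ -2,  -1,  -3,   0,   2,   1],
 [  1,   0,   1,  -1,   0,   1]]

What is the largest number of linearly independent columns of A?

2

Row reduce to echelon form.
R2 ← R2 + (3)·R1: [0, -4, -4, -8, 8, 12]
R3 ← R3 + (2)·R1: [0, -3, -3, -6, 6, 9]
R4 ← R4 − R1: [0, 1, 1, 2, -2, -3]
R3 ← R3 − (3/4)·R2: [0, 0, 0, 0, 0, 0]
R4 ← R4 + (1/4)·R2: [0, 0, 0, 0, 0, 0]
Echelon form has 2 nonzero rows, so rank(A) = 2.
The rank gives the maximum number of linearly independent columns: 2.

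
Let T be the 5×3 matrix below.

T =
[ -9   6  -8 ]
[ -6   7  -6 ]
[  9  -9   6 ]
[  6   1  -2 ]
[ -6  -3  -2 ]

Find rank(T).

3

Row reduce to echelon form.
R2 ← R2 − (2/3)·R1: [0, 3, -2/3]
R3 ← R3 + R1: [0, -3, -2]
R4 ← R4 + (2/3)·R1: [0, 5, -22/3]
R5 ← R5 − (2/3)·R1: [0, -7, 10/3]
R3 ← R3 + R2: [0, 0, -8/3]
R4 ← R4 − (5/3)·R2: [0, 0, -56/9]
R5 ← R5 + (7/3)·R2: [0, 0, 16/9]
R4 ← R4 − (7/3)·R3: [0, 0, 0]
R5 ← R5 + (2/3)·R3: [0, 0, 0]
Echelon form has 3 nonzero rows, so rank(T) = 3.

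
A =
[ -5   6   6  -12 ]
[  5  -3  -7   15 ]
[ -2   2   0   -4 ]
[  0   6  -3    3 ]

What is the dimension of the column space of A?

Row reduce to echelon form.
R2 ← R2 + R1: [0, 3, -1, 3]
R3 ← R3 − (2/5)·R1: [0, -2/5, -12/5, 4/5]
R3 ← R3 + (2/15)·R2: [0, 0, -38/15, 6/5]
R4 ← R4 − (2)·R2: [0, 0, -1, -3]
R4 ← R4 − (15/38)·R3: [0, 0, 0, -66/19]
Echelon form has 4 nonzero rows, so rank(A) = 4.
The column space has dimension equal to the rank: 4.

4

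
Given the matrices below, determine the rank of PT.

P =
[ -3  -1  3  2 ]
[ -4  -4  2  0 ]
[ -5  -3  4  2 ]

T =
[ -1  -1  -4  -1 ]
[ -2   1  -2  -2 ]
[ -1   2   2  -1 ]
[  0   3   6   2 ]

First compute PT:
[[  2,  14,  32,   6],
 [ 10,   4,  28,  10],
 [  7,  16,  46,  11]]
Now row reduce the product.
R2 ← R2 − (5)·R1: [0, -66, -132, -20]
R3 ← R3 − (7/2)·R1: [0, -33, -66, -10]
R3 ← R3 − (1/2)·R2: [0, 0, 0, 0]
2 nonzero rows, so rank(PT) = 2.

2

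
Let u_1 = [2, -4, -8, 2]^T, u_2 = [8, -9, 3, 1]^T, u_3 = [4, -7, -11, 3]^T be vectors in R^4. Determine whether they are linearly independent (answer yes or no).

no

Form the matrix with these vectors as rows and row reduce.
R2 ← R2 − (4)·R1: [0, 7, 35, -7]
R3 ← R3 − (2)·R1: [0, 1, 5, -1]
R3 ← R3 − (1/7)·R2: [0, 0, 0, 0]
2 nonzero rows, so the 3 vectors span a space of dimension 2.
Since 2 < 3, the vectors are linearly dependent.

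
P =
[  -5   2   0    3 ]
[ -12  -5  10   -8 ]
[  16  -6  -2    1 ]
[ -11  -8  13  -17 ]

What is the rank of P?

Row reduce to echelon form.
R2 ← R2 − (12/5)·R1: [0, -49/5, 10, -76/5]
R3 ← R3 + (16/5)·R1: [0, 2/5, -2, 53/5]
R4 ← R4 − (11/5)·R1: [0, -62/5, 13, -118/5]
R3 ← R3 + (2/49)·R2: [0, 0, -78/49, 489/49]
R4 ← R4 − (62/49)·R2: [0, 0, 17/49, -214/49]
R4 ← R4 + (17/78)·R3: [0, 0, 0, -57/26]
Echelon form has 4 nonzero rows, so rank(P) = 4.

4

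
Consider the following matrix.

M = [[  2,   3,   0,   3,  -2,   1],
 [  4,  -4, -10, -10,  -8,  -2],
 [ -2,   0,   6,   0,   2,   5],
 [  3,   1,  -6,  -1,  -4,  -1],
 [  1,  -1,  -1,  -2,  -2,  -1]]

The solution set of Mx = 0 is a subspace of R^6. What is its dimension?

2

Row reduce to echelon form.
R2 ← R2 − (2)·R1: [0, -10, -10, -16, -4, -4]
R3 ← R3 + R1: [0, 3, 6, 3, 0, 6]
R4 ← R4 − (3/2)·R1: [0, -7/2, -6, -11/2, -1, -5/2]
R5 ← R5 − (1/2)·R1: [0, -5/2, -1, -7/2, -1, -3/2]
R3 ← R3 + (3/10)·R2: [0, 0, 3, -9/5, -6/5, 24/5]
R4 ← R4 − (7/20)·R2: [0, 0, -5/2, 1/10, 2/5, -11/10]
R5 ← R5 − (1/4)·R2: [0, 0, 3/2, 1/2, 0, -1/2]
R4 ← R4 + (5/6)·R3: [0, 0, 0, -7/5, -3/5, 29/10]
R5 ← R5 − (1/2)·R3: [0, 0, 0, 7/5, 3/5, -29/10]
R5 ← R5 + R4: [0, 0, 0, 0, 0, 0]
4 nonzero rows, so rank(M) = 4.
M has 6 columns; by rank–nullity, nullity = 6 − 4 = 2.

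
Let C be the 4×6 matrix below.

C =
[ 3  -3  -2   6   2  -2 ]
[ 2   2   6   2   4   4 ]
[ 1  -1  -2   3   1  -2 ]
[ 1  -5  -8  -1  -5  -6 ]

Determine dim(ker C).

2

Row reduce to echelon form.
R2 ← R2 − (2/3)·R1: [0, 4, 22/3, -2, 8/3, 16/3]
R3 ← R3 − (1/3)·R1: [0, 0, -4/3, 1, 1/3, -4/3]
R4 ← R4 − (1/3)·R1: [0, -4, -22/3, -3, -17/3, -16/3]
R4 ← R4 + R2: [0, 0, 0, -5, -3, 0]
4 nonzero rows, so rank(C) = 4.
C has 6 columns; by rank–nullity, nullity = 6 − 4 = 2.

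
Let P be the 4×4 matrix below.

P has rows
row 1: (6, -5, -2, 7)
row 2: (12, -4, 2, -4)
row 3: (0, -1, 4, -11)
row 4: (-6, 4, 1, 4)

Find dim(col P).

Row reduce to echelon form.
R2 ← R2 − (2)·R1: [0, 6, 6, -18]
R4 ← R4 + R1: [0, -1, -1, 11]
R3 ← R3 + (1/6)·R2: [0, 0, 5, -14]
R4 ← R4 + (1/6)·R2: [0, 0, 0, 8]
Echelon form has 4 nonzero rows, so rank(P) = 4.
The column space has dimension equal to the rank: 4.

4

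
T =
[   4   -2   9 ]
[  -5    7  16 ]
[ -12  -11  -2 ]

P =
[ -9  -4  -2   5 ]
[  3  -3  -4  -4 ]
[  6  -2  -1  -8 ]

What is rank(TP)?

3

First compute TP:
[[ 12, -28,  -9, -44],
 [162, -33, -34, -181],
 [ 63,  85,  70,   0]]
Now row reduce the product.
R2 ← R2 − (27/2)·R1: [0, 345, 175/2, 413]
R3 ← R3 − (21/4)·R1: [0, 232, 469/4, 231]
R3 ← R3 − (232/345)·R2: [0, 0, 16121/276, -16121/345]
3 nonzero rows, so rank(TP) = 3.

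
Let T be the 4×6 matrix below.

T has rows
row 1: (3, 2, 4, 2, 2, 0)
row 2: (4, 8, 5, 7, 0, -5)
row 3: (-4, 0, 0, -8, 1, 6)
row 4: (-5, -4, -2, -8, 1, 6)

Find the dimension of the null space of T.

Row reduce to echelon form.
R2 ← R2 − (4/3)·R1: [0, 16/3, -1/3, 13/3, -8/3, -5]
R3 ← R3 + (4/3)·R1: [0, 8/3, 16/3, -16/3, 11/3, 6]
R4 ← R4 + (5/3)·R1: [0, -2/3, 14/3, -14/3, 13/3, 6]
R3 ← R3 − (1/2)·R2: [0, 0, 11/2, -15/2, 5, 17/2]
R4 ← R4 + (1/8)·R2: [0, 0, 37/8, -33/8, 4, 43/8]
R4 ← R4 − (37/44)·R3: [0, 0, 0, 24/11, -9/44, -39/22]
4 nonzero rows, so rank(T) = 4.
T has 6 columns; by rank–nullity, nullity = 6 − 4 = 2.

2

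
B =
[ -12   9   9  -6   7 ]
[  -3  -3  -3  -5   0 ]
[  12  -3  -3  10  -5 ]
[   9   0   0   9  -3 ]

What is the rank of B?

2

Row reduce to echelon form.
R2 ← R2 − (1/4)·R1: [0, -21/4, -21/4, -7/2, -7/4]
R3 ← R3 + R1: [0, 6, 6, 4, 2]
R4 ← R4 + (3/4)·R1: [0, 27/4, 27/4, 9/2, 9/4]
R3 ← R3 + (8/7)·R2: [0, 0, 0, 0, 0]
R4 ← R4 + (9/7)·R2: [0, 0, 0, 0, 0]
Echelon form has 2 nonzero rows, so rank(B) = 2.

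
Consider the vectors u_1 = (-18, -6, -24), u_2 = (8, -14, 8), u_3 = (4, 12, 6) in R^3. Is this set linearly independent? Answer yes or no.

yes

Form the matrix with these vectors as rows and row reduce.
R2 ← R2 + (4/9)·R1: [0, -50/3, -8/3]
R3 ← R3 + (2/9)·R1: [0, 32/3, 2/3]
R3 ← R3 + (16/25)·R2: [0, 0, -26/25]
3 nonzero rows, so the 3 vectors span a space of dimension 3.
Since 3 = 3, the vectors are linearly independent.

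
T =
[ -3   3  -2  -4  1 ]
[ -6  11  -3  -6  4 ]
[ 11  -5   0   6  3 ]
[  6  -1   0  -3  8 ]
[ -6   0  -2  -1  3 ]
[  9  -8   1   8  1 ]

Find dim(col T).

5

Row reduce to echelon form.
R2 ← R2 − (2)·R1: [0, 5, 1, 2, 2]
R3 ← R3 + (11/3)·R1: [0, 6, -22/3, -26/3, 20/3]
R4 ← R4 + (2)·R1: [0, 5, -4, -11, 10]
R5 ← R5 − (2)·R1: [0, -6, 2, 7, 1]
R6 ← R6 + (3)·R1: [0, 1, -5, -4, 4]
R3 ← R3 − (6/5)·R2: [0, 0, -128/15, -166/15, 64/15]
R4 ← R4 − R2: [0, 0, -5, -13, 8]
R5 ← R5 + (6/5)·R2: [0, 0, 16/5, 47/5, 17/5]
R6 ← R6 − (1/5)·R2: [0, 0, -26/5, -22/5, 18/5]
R4 ← R4 − (75/128)·R3: [0, 0, 0, -417/64, 11/2]
R5 ← R5 + (3/8)·R3: [0, 0, 0, 21/4, 5]
R6 ← R6 − (39/64)·R3: [0, 0, 0, 75/32, 1]
R5 ← R5 + (112/139)·R4: [0, 0, 0, 0, 1311/139]
R6 ← R6 + (50/139)·R4: [0, 0, 0, 0, 414/139]
R6 ← R6 − (6/19)·R5: [0, 0, 0, 0, 0]
Echelon form has 5 nonzero rows, so rank(T) = 5.
The column space has dimension equal to the rank: 5.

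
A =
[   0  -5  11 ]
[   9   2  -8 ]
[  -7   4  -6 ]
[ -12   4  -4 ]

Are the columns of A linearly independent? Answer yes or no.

Row reduce A to echelon form.
Swap R1 ↔ R2
R3 ← R3 + (7/9)·R1: [0, 50/9, -110/9]
R4 ← R4 + (4/3)·R1: [0, 20/3, -44/3]
R3 ← R3 + (10/9)·R2: [0, 0, 0]
R4 ← R4 + (4/3)·R2: [0, 0, 0]
2 pivots among 3 columns.
Only 2 < 3 pivot columns, so the columns are linearly dependent.

no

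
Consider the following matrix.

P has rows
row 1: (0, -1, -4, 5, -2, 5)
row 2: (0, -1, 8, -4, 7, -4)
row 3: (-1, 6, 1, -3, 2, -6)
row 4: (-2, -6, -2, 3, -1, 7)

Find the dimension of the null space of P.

2

Row reduce to echelon form.
Swap R1 ↔ R3
R4 ← R4 − (2)·R1: [0, -18, -4, 9, -5, 19]
R3 ← R3 − R2: [0, 0, -12, 9, -9, 9]
R4 ← R4 − (18)·R2: [0, 0, -148, 81, -131, 91]
R4 ← R4 − (37/3)·R3: [0, 0, 0, -30, -20, -20]
4 nonzero rows, so rank(P) = 4.
P has 6 columns; by rank–nullity, nullity = 6 − 4 = 2.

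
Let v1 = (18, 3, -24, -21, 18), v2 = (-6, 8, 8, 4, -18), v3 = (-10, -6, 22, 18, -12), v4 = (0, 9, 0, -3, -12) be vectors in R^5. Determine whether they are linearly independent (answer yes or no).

no

Form the matrix with these vectors as rows and row reduce.
R2 ← R2 + (1/3)·R1: [0, 9, 0, -3, -12]
R3 ← R3 + (5/9)·R1: [0, -13/3, 26/3, 19/3, -2]
R3 ← R3 + (13/27)·R2: [0, 0, 26/3, 44/9, -70/9]
R4 ← R4 − R2: [0, 0, 0, 0, 0]
3 nonzero rows, so the 4 vectors span a space of dimension 3.
Since 3 < 4, the vectors are linearly dependent.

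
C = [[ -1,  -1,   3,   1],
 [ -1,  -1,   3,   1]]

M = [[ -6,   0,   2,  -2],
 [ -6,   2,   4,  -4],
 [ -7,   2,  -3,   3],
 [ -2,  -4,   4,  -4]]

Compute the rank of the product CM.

1

First compute CM:
[[-11,   0, -11,  11],
 [-11,   0, -11,  11]]
Now row reduce the product.
R2 ← R2 − R1: [0, 0, 0, 0]
1 nonzero row, so rank(CM) = 1.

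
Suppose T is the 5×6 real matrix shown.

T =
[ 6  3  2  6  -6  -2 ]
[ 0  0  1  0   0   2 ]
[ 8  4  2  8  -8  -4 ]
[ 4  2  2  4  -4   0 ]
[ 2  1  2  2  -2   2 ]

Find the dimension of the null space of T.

4

Row reduce to echelon form.
R3 ← R3 − (4/3)·R1: [0, 0, -2/3, 0, 0, -4/3]
R4 ← R4 − (2/3)·R1: [0, 0, 2/3, 0, 0, 4/3]
R5 ← R5 − (1/3)·R1: [0, 0, 4/3, 0, 0, 8/3]
R3 ← R3 + (2/3)·R2: [0, 0, 0, 0, 0, 0]
R4 ← R4 − (2/3)·R2: [0, 0, 0, 0, 0, 0]
R5 ← R5 − (4/3)·R2: [0, 0, 0, 0, 0, 0]
2 nonzero rows, so rank(T) = 2.
T has 6 columns; by rank–nullity, nullity = 6 − 2 = 4.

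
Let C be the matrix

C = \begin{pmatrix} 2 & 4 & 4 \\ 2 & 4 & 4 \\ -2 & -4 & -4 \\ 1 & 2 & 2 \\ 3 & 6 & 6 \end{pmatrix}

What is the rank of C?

1

Row reduce to echelon form.
R2 ← R2 − R1: [0, 0, 0]
R3 ← R3 + R1: [0, 0, 0]
R4 ← R4 − (1/2)·R1: [0, 0, 0]
R5 ← R5 − (3/2)·R1: [0, 0, 0]
Echelon form has 1 nonzero row, so rank(C) = 1.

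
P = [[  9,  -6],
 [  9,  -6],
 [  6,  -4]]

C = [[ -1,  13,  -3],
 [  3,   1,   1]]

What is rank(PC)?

First compute PC:
[[-27, 111, -33],
 [-27, 111, -33],
 [-18,  74, -22]]
Now row reduce the product.
R2 ← R2 − R1: [0, 0, 0]
R3 ← R3 − (2/3)·R1: [0, 0, 0]
1 nonzero row, so rank(PC) = 1.

1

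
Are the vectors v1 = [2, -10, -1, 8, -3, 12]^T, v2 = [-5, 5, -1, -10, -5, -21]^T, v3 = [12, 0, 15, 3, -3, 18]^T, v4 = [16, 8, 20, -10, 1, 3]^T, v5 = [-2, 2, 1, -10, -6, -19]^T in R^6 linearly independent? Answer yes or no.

Form the matrix with these vectors as rows and row reduce.
R2 ← R2 + (5/2)·R1: [0, -20, -7/2, 10, -25/2, 9]
R3 ← R3 − (6)·R1: [0, 60, 21, -45, 15, -54]
R4 ← R4 − (8)·R1: [0, 88, 28, -74, 25, -93]
R5 ← R5 + R1: [0, -8, 0, -2, -9, -7]
R3 ← R3 + (3)·R2: [0, 0, 21/2, -15, -45/2, -27]
R4 ← R4 + (22/5)·R2: [0, 0, 63/5, -30, -30, -267/5]
R5 ← R5 − (2/5)·R2: [0, 0, 7/5, -6, -4, -53/5]
R4 ← R4 − (6/5)·R3: [0, 0, 0, -12, -3, -21]
R5 ← R5 − (2/15)·R3: [0, 0, 0, -4, -1, -7]
R5 ← R5 − (1/3)·R4: [0, 0, 0, 0, 0, 0]
4 nonzero rows, so the 5 vectors span a space of dimension 4.
Since 4 < 5, the vectors are linearly dependent.

no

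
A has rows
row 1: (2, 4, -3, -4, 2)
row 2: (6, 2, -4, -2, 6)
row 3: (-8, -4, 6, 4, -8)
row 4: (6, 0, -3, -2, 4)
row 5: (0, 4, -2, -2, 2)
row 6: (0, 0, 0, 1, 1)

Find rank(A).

3

Row reduce to echelon form.
R2 ← R2 − (3)·R1: [0, -10, 5, 10, 0]
R3 ← R3 + (4)·R1: [0, 12, -6, -12, 0]
R4 ← R4 − (3)·R1: [0, -12, 6, 10, -2]
R3 ← R3 + (6/5)·R2: [0, 0, 0, 0, 0]
R4 ← R4 − (6/5)·R2: [0, 0, 0, -2, -2]
R5 ← R5 + (2/5)·R2: [0, 0, 0, 2, 2]
Swap R3 ↔ R4
R5 ← R5 + R3: [0, 0, 0, 0, 0]
R6 ← R6 + (1/2)·R3: [0, 0, 0, 0, 0]
Echelon form has 3 nonzero rows, so rank(A) = 3.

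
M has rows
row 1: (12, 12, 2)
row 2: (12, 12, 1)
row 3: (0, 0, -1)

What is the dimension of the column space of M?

2

Row reduce to echelon form.
R2 ← R2 − R1: [0, 0, -1]
R3 ← R3 − R2: [0, 0, 0]
Echelon form has 2 nonzero rows, so rank(M) = 2.
The column space has dimension equal to the rank: 2.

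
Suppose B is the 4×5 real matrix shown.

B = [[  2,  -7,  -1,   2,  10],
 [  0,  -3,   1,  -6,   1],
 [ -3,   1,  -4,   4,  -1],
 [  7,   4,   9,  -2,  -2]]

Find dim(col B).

3

Row reduce to echelon form.
R3 ← R3 + (3/2)·R1: [0, -19/2, -11/2, 7, 14]
R4 ← R4 − (7/2)·R1: [0, 57/2, 25/2, -9, -37]
R3 ← R3 − (19/6)·R2: [0, 0, -26/3, 26, 65/6]
R4 ← R4 + (19/2)·R2: [0, 0, 22, -66, -55/2]
R4 ← R4 + (33/13)·R3: [0, 0, 0, 0, 0]
Echelon form has 3 nonzero rows, so rank(B) = 3.
The column space has dimension equal to the rank: 3.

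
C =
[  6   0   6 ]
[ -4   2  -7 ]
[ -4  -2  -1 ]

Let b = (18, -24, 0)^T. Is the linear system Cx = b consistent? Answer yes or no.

Row reduce the augmented matrix [C | b].
R2 ← R2 + (2/3)·R1: [0, 2, -3, -12]
R3 ← R3 + (2/3)·R1: [0, -2, 3, 12]
R3 ← R3 + R2: [0, 0, 0, 0]
The echelon form has 2 nonzero rows, and every pivot lies in the first 3 columns, so rank(C) = rank([C|b]) = 2.
The system is consistent.

yes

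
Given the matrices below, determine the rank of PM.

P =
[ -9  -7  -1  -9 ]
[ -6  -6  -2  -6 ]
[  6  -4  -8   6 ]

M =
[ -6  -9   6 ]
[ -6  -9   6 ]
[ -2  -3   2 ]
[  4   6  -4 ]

First compute PM:
[[ 62,  93, -62],
 [ 52,  78, -52],
 [ 28,  42, -28]]
Now row reduce the product.
R2 ← R2 − (26/31)·R1: [0, 0, 0]
R3 ← R3 − (14/31)·R1: [0, 0, 0]
1 nonzero row, so rank(PM) = 1.

1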